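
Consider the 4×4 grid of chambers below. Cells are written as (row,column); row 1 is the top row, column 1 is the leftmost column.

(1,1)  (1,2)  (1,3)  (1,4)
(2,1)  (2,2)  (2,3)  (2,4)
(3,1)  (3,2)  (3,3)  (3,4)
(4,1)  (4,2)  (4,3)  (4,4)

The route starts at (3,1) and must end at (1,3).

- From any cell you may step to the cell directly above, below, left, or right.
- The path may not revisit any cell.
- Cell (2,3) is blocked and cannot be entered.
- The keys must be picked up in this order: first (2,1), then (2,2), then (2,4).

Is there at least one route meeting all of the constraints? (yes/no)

yes

One route that works: (3,1) → (2,1) → (2,2) → (3,2) → (3,3) → (3,4) → (2,4) → (1,4) → (1,3).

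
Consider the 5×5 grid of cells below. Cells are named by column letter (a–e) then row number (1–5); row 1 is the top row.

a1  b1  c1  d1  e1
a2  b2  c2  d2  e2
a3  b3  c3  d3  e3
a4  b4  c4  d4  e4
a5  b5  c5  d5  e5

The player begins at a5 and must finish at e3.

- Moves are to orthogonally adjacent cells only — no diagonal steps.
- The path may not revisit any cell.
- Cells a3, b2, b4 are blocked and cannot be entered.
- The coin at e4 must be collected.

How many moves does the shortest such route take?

6

Any route passes through e4 somewhere between a5 and e3. Summing Manhattan distances along the two legs (a5 → e4 → e3) gives a lower bound of 5 + 1 = 6 moves.
A route of 6 moves achieves this: a5 → b5 → c5 → c4 → d4 → e4 → e3.
Since 6 matches the lower bound, it is optimal.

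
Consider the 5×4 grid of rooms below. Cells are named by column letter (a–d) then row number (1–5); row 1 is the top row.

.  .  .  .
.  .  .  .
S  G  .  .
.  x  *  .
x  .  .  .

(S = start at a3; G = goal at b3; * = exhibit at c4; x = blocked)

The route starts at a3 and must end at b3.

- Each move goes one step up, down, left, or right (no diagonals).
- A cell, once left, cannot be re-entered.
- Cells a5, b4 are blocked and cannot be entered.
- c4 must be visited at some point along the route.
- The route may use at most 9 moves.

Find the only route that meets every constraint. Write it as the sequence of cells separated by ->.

a3 -> a2 -> b2 -> c2 -> d2 -> d3 -> d4 -> c4 -> c3 -> b3

The budget equals the shortest possible length, so every move has to be on a shortest route through the required cells.
Route from a3: up to a2, 3× right (reaching d2), 2× down (reaching d4), left to c4, up to c3, left to b3 — 9 moves in all.
Check: all required cells visited; 9 ≤ 9 moves.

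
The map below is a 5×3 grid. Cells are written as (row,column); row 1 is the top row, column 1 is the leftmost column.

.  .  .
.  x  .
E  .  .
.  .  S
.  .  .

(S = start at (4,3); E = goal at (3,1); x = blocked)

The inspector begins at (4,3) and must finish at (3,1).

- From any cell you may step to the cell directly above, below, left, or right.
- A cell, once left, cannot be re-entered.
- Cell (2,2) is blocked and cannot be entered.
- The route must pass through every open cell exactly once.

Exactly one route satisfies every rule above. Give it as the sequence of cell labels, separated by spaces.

(4,3) (5,3) (5,2) (5,1) (4,1) (4,2) (3,2) (3,3) (2,3) (1,3) (1,2) (1,1) (2,1) (3,1)

Need to visit all 14 open cells exactly once, starting at (4,3) and ending at (3,1).
Cell (2,1) has only two open neighbours ((1,1) and (3,1)), so the path must pass straight through it: one of those is the cell it's entered from and the other is where it exits.
Route from (4,3): down to (5,3), 2× left (reaching (5,1)), up to (4,1), right to (4,2), up to (3,2), right to (3,3), 2× up (reaching (1,3)), 2× left (reaching (1,1)), 2× down (reaching (3,1)) — 13 moves in all.
Check: all 14 open cells covered.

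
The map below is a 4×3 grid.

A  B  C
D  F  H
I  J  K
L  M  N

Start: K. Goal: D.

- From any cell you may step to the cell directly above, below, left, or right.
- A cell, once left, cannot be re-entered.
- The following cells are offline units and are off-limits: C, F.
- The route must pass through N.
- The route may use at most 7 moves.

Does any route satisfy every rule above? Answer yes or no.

One route that works: K → N → M → J → I → D.

yes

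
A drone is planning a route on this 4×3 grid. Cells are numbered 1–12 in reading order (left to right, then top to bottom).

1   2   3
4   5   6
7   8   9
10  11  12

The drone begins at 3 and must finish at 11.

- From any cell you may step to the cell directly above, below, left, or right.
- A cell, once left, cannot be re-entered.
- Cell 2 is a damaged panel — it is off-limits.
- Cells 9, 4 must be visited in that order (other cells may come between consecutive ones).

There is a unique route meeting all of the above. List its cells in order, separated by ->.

The waypoints must appear in the order 9, 4, with no cell reused.
Route from 3: 2× down (reaching 9), left to 8, up to 5, left to 4, 2× down (reaching 10), right to 11 — 8 moves in all.
Check: order respected (9 at step 2, 4 at step 5).

3 -> 6 -> 9 -> 8 -> 5 -> 4 -> 7 -> 10 -> 11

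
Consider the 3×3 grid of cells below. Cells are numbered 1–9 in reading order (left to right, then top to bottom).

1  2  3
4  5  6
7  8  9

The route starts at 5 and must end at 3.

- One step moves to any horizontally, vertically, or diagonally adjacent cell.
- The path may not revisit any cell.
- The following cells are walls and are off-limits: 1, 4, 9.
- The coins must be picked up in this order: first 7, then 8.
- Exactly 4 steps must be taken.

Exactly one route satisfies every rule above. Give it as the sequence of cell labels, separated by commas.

5, 7, 8, 6, 3

The waypoints must appear in the order 7, 8, with no cell reused.
Route from 5: down-left 1 to 7, right 1 to 8, up-right 1 to 6, up 1 to 3 — 4 moves in all.
Check: order respected (7 at step 1, 8 at step 2); 4 moves as required.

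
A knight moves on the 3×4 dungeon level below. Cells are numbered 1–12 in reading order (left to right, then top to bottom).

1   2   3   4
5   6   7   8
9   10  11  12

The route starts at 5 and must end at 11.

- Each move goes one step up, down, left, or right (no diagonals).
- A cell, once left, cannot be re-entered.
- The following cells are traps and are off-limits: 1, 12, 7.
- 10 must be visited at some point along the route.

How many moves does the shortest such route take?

3

Any route passes through 10 somewhere between 5 and 11. Summing Manhattan distances along the two legs (5 → 10 → 11) gives a lower bound of 2 + 1 = 3 moves.
A route of 3 moves achieves this: 5 → 9 → 10 → 11.
Since 3 matches the lower bound, it is optimal.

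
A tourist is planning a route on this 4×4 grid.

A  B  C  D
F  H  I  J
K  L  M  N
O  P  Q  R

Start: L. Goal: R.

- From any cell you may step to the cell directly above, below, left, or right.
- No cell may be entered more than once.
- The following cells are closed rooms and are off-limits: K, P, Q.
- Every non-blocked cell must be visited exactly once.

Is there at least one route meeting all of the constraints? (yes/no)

no

Colour the cells like a checkerboard: each orthogonal step flips colour, so a Hamiltonian route alternates colours. Here there are 6 cells of one colour and 7 of the other, with start on the opposite colour to the goal — the counts and endpoints can't be arranged into an alternating sequence of length 13, so no Hamiltonian route exists.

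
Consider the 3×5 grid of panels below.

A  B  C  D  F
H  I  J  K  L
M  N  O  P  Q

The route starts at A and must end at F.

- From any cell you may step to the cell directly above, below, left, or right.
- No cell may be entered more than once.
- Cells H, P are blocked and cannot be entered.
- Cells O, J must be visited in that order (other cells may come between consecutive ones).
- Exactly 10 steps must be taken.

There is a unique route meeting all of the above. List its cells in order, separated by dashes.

A - B - I - N - O - J - C - D - K - L - F

The waypoints must appear in the order O, J, with no cell reused.
Route from A: right 1 to B, down 2 to N, right 1 to O, up 2 to C, right 1 to D, down 1 to K, right 1 to L, up 1 to F — 10 moves in all.
Check: order respected (O at step 4, J at step 5); 10 moves as required.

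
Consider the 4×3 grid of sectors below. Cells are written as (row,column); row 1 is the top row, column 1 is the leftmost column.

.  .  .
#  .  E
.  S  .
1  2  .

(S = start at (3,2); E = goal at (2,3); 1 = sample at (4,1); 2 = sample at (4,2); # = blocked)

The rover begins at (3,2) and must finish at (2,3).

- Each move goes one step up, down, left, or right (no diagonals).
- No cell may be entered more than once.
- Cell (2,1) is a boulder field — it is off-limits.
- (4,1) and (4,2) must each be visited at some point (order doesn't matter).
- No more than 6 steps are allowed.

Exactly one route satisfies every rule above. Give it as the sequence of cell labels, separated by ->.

(3,2) -> (3,1) -> (4,1) -> (4,2) -> (4,3) -> (3,3) -> (2,3)

The 6-move cap with required stops at (4,1), (4,2) leaves no slack for detours.
Route from (3,2): left to (3,1), down to (4,1), 2× right (reaching (4,3)), 2× up (reaching (2,3)) — 6 moves in all.
Check: all required cells visited; 6 ≤ 6 moves.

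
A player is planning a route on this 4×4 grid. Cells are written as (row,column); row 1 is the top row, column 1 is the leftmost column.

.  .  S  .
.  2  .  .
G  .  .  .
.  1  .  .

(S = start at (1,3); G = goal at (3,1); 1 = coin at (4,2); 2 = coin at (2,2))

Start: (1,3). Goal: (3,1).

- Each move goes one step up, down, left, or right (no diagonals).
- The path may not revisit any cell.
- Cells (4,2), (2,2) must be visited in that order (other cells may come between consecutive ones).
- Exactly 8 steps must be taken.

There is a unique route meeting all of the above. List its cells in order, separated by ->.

(1,3) -> (2,3) -> (3,3) -> (4,3) -> (4,2) -> (3,2) -> (2,2) -> (2,1) -> (3,1)

The waypoints must appear in the order (4,2), (2,2), with no cell reused.
Route from (1,3): down 3 to (4,3), left 1 to (4,2), up 2 to (2,2), left 1 to (2,1), down 1 to (3,1) — 8 moves in all.
Check: order respected (1 at step 4, 2 at step 6); 8 moves as required.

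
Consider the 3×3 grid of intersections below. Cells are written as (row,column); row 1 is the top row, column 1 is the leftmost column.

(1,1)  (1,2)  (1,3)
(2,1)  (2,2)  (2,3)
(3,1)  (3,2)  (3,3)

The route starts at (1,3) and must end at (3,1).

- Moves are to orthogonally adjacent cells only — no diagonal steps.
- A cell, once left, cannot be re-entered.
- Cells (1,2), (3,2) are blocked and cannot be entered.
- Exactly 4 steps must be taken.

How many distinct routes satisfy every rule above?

Need simple routes of exactly 4 moves from (1,3) to (3,1) (Manhattan distance 4, so 0 moves are spent on a detour and 0 undoing it).
Enumerating: (1,3) (2,3) (2,2) (2,1) (3,1).
That gives 1 route.

1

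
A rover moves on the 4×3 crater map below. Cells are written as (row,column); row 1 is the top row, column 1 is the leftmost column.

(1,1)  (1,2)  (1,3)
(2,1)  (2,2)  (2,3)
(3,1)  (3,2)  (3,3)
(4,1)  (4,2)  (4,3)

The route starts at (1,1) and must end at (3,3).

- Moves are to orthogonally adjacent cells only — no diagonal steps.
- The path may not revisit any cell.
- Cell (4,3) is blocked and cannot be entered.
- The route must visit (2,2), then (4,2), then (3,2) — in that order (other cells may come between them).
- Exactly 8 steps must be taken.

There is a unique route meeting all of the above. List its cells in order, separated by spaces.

The waypoints must appear in the order (2,2), (4,2), (3,2), with no cell reused.
Route from (1,1): right to (1,2), down to (2,2), left to (2,1), 2× down (reaching (4,1)), right to (4,2), up to (3,2), right to (3,3) — 8 moves in all.
Check: order respected ((2,2) at step 2, (4,2) at step 6, (3,2) at step 7); 8 moves as required.

(1,1) (1,2) (2,2) (2,1) (3,1) (4,1) (4,2) (3,2) (3,3)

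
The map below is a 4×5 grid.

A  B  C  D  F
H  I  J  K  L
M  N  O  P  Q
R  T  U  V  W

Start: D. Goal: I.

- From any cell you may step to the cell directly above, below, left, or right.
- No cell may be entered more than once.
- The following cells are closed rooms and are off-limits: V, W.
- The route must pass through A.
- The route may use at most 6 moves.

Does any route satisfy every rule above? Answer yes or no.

yes

One route that works: D → C → B → A → H → I.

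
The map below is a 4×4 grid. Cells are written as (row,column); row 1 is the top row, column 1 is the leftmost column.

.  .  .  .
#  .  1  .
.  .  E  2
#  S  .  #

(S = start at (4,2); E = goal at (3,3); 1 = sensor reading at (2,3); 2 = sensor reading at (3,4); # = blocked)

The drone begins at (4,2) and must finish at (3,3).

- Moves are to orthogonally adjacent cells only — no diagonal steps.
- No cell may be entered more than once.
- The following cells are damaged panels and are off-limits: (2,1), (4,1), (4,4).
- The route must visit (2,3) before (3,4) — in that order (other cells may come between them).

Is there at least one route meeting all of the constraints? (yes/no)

yes

One route that works: (4,2) → (3,2) → (2,2) → (2,3) → (2,4) → (3,4) → (3,3).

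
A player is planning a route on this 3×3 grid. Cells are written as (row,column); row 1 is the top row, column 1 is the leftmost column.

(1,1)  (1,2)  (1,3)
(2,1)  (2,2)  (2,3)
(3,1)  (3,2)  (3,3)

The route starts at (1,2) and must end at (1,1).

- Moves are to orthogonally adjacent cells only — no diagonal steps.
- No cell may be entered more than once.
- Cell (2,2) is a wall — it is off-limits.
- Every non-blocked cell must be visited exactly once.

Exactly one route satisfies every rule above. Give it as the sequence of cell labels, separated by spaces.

Need to visit all 8 open cells exactly once, starting at (1,2) and ending at (1,1).
Cell (2,1) has only two open neighbours ((1,1) and (3,1)), so the path must pass straight through it: one of those is the cell it's entered from and the other is where it exits.
Route from (1,2): right 1 to (1,3), down 2 to (3,3), left 2 to (3,1), up 2 to (1,1) — 7 moves in all.
Check: all 8 open cells covered.

(1,2) (1,3) (2,3) (3,3) (3,2) (3,1) (2,1) (1,1)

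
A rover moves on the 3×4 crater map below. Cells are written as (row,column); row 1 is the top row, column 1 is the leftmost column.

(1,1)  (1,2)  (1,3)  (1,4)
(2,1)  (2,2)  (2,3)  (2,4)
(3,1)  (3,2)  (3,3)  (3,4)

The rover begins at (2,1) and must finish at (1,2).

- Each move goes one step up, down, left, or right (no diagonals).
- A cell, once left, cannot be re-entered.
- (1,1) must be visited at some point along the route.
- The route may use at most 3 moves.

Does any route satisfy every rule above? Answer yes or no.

yes

One route that works: (2,1) → (1,1) → (1,2).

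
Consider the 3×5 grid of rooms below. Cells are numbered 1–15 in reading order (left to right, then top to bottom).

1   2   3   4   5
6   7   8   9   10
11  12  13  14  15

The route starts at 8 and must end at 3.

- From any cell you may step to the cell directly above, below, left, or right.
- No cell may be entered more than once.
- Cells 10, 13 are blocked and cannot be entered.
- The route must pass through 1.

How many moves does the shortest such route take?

5

Any route passes through 1 somewhere between 8 and 3. Summing Manhattan distances along the two legs (8 → 1 → 3) gives a lower bound of 3 + 2 = 5 moves.
A route of 5 moves achieves this: 8 → 7 → 6 → 1 → 2 → 3.
Since 5 matches the lower bound, it is optimal.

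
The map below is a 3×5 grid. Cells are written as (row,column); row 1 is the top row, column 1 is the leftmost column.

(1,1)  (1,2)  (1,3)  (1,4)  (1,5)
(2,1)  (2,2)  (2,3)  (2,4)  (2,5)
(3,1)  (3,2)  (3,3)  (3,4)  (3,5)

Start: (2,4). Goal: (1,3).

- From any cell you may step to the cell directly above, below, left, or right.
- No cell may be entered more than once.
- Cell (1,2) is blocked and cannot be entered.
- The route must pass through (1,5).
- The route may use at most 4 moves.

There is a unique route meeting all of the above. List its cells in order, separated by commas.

The 4-move cap with required stops at (1,5) leaves no slack for detours.
Route from (2,4): right 1 to (2,5), up 1 to (1,5), left 2 to (1,3) — 4 moves in all.
Check: all required cells visited; 4 ≤ 4 moves.

(2,4), (2,5), (1,5), (1,4), (1,3)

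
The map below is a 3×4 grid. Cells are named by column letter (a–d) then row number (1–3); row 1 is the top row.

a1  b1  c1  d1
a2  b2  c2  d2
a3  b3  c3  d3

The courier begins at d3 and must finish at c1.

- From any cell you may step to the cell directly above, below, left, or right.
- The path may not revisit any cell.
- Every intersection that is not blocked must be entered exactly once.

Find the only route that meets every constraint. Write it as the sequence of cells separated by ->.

Need to visit all 12 open cells exactly once, starting at d3 and ending at c1.
Route from d3: left 3 to a3, up 2 to a1, right 1 to b1, down 1 to b2, right 2 to d2, up 1 to d1, left 1 to c1 — 11 moves in all.
Check: all 12 open cells covered.

d3 -> c3 -> b3 -> a3 -> a2 -> a1 -> b1 -> b2 -> c2 -> d2 -> d1 -> c1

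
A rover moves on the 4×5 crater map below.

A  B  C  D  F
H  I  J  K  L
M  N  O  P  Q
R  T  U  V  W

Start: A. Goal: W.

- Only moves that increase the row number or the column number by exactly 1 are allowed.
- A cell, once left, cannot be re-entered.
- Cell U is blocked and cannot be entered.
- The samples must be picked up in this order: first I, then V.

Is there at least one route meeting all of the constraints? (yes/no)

One route that works: A → H → I → N → O → P → V → W.

yes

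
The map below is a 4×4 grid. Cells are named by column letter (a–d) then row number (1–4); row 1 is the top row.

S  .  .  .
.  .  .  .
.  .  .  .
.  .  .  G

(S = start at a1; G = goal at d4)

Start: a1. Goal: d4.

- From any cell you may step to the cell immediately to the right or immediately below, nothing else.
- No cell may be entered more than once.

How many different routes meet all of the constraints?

A right/down-only route from a1 to d4 makes exactly 3 down-moves and 3 right-moves in some order.
With no other constraints that would be C(6,3) = 20 routes.
That gives 20 routes.

20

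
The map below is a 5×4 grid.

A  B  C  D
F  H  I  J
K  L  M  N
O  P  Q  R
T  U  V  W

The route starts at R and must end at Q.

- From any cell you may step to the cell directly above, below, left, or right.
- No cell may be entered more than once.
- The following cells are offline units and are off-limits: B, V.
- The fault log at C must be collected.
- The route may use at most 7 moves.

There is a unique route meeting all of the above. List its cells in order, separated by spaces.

R N J D C I M Q

The 7-move cap with required stops at C leaves no slack for detours.
Route from R: 3× up (reaching D), left to C, 3× down (reaching Q) — 7 moves in all.
Check: all required cells visited; 7 ≤ 7 moves.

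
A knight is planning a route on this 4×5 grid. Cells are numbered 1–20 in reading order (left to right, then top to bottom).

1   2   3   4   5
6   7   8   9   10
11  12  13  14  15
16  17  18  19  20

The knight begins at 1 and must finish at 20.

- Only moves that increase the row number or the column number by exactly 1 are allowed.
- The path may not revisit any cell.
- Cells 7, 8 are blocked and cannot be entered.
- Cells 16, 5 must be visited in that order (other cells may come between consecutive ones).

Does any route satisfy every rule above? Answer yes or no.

no

5 lies above 16, so going from 16 to 5 would need an upward move — but moves only go right/down, so 16 cannot be visited before 5.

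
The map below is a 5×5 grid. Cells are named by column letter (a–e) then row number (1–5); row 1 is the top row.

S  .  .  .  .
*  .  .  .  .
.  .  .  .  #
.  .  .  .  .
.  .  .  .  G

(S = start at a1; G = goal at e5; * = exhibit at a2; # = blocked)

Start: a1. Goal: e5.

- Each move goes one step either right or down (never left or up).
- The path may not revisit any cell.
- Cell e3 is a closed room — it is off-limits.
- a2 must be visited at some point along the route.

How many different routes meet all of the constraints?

30

A right/down-only route from a1 to e5 makes exactly 4 down-moves and 4 right-moves in some order.
With no other constraints that would be C(8,4) = 70 routes.
Split at a2 and multiply the segment counts (each segment already excludes blocked cells): a1→a2: 1; a2→e5: 30; product = 30.
That gives 30 routes.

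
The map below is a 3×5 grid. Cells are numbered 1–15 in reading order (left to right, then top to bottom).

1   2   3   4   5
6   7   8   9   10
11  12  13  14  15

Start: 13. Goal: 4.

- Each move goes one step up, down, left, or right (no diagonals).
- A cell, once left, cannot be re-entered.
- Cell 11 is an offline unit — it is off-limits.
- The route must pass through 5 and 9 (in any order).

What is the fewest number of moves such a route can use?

Any route passes through 5 and 9 in some order between 13 and 4. Summing Manhattan distances along each leg and taking the cheapest ordering (13 → 9 → 5 → 4) gives a lower bound of 2 + 2 + 1 = 5 moves.
A route of 5 moves achieves this: 13 → 8 → 9 → 10 → 5 → 4.
Since 5 matches the lower bound, it is optimal.

5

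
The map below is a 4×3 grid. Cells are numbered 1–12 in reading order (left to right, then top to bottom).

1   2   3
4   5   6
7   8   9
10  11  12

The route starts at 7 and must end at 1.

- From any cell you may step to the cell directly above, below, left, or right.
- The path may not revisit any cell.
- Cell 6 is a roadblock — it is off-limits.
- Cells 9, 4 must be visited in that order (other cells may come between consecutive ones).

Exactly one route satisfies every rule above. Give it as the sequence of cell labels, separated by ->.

The waypoints must appear in the order 9, 4, with no cell reused.
Route from 7: down 1 to 10, right 2 to 12, up 1 to 9, left 1 to 8, up 1 to 5, left 1 to 4, up 1 to 1 — 8 moves in all.
Check: order respected (9 at step 4, 4 at step 7).

7 -> 10 -> 11 -> 12 -> 9 -> 8 -> 5 -> 4 -> 1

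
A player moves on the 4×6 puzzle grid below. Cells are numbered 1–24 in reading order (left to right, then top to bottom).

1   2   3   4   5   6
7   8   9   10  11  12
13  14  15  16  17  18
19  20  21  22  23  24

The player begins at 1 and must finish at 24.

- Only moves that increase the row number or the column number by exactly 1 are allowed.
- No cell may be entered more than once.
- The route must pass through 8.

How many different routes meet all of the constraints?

A right/down-only route from 1 to 24 makes exactly 3 down-moves and 5 right-moves in some order.
With no other constraints that would be C(8,3) = 56 routes.
Split at 8 and multiply the segment counts: 1→8: 2; 8→24: 15; product = 30.
That gives 30 routes.

30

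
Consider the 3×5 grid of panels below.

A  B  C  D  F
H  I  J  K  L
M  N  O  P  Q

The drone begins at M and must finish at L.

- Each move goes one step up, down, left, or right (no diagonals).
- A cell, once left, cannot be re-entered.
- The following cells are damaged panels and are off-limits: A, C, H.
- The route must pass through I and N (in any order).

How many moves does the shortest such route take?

5

Any route passes through I and N in some order between M and L. Summing Manhattan distances along each leg and taking the cheapest ordering (M → N → I → L) gives a lower bound of 1 + 1 + 3 = 5 moves.
A route of 5 moves achieves this: M → N → I → J → K → L.
Since 5 matches the lower bound, it is optimal.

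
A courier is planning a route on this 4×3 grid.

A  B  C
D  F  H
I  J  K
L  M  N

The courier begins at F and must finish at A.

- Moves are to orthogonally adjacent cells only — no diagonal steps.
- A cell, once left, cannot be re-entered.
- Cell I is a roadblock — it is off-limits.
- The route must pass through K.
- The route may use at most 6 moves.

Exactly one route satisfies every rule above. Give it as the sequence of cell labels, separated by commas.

F, J, K, H, C, B, A

The budget equals the shortest possible length, so every move has to be on a shortest route through the required cells.
Route from F: down to J, right to K, 2× up (reaching C), 2× left (reaching A) — 6 moves in all.
Check: all required cells visited; 6 ≤ 6 moves.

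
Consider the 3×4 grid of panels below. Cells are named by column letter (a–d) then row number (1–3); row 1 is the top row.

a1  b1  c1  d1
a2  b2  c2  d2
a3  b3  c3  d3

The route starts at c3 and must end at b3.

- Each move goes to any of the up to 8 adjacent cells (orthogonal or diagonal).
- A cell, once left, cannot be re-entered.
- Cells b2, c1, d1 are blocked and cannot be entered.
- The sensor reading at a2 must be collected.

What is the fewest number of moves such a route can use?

4

Any route passes through a2 somewhere between c3 and b3. Summing Chebyshev distances along the two legs (c3 → a2 → b3) gives a lower bound of 2 + 1 = 3 moves.
The shortest route satisfying every rule uses 4 moves: c3 → c2 → b1 → a2 → b3.
The bound of 3 isn't tight here; checking systematically, no route of length 3 through 3 satisfies every constraint, so 4 is the minimum.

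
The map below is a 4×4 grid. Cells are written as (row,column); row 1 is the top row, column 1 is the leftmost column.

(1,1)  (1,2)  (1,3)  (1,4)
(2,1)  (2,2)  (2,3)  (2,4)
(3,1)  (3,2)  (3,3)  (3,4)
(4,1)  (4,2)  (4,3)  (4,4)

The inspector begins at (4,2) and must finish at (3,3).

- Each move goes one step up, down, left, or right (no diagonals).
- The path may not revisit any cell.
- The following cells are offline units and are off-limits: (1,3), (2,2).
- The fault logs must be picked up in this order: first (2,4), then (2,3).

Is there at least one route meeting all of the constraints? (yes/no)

One route that works: (4,2) → (4,3) → (4,4) → (3,4) → (2,4) → (2,3) → (3,3).

yes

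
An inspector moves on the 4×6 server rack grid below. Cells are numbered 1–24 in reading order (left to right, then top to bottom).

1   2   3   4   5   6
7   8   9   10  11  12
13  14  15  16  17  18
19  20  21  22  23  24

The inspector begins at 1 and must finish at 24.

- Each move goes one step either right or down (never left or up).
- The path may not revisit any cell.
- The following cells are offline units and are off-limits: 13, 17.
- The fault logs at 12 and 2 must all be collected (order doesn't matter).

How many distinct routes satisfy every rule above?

5

A right/down-only route from 1 to 24 makes exactly 3 down-moves and 5 right-moves in some order.
With no other constraints that would be C(8,3) = 56 routes.
A monotone route can only reach the required cells in the order 2, 12, so split there and multiply the segment counts (each segment already excludes blocked cells): 1→2: 1; 2→12: 5; 12→24: 1; product = 5.
That gives 5 routes.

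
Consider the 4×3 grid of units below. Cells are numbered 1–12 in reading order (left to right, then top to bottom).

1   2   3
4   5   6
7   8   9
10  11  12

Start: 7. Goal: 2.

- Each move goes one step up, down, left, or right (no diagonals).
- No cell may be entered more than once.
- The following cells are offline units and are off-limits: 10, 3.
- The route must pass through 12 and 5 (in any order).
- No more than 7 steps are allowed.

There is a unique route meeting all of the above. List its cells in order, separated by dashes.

Any route must reach 12 and 5 and still end at 2 within 7 moves, so the order of the required stops is forced.
Route from 7: right to 8, down to 11, right to 12, 2× up (reaching 6), left to 5, up to 2 — 7 moves in all.
Check: all required cells visited; 7 ≤ 7 moves.

7 - 8 - 11 - 12 - 9 - 6 - 5 - 2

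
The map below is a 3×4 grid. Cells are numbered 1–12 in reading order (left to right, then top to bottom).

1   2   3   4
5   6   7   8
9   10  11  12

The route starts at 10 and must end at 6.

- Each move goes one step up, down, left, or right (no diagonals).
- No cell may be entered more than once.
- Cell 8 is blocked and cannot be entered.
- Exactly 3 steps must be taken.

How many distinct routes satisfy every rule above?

Need simple routes of exactly 3 moves from 10 to 6 (Manhattan distance 1, so 1 moves are spent on a detour and 1 undoing it).
Enumerating: 10 9 5 6 | 10 11 7 6.
That gives 2 routes.

2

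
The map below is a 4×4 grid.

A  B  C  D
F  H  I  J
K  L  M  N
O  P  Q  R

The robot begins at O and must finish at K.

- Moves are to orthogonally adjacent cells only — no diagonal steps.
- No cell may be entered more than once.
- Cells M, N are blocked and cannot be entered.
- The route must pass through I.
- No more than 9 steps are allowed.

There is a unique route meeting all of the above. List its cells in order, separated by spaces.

O P L H I C B A F K

The 9-move cap with required stops at I leaves no slack for detours.
Route from O: right 1 to P, up 2 to H, right 1 to I, up 1 to C, left 2 to A, down 2 to K — 9 moves in all.
Check: all required cells visited; 9 ≤ 9 moves.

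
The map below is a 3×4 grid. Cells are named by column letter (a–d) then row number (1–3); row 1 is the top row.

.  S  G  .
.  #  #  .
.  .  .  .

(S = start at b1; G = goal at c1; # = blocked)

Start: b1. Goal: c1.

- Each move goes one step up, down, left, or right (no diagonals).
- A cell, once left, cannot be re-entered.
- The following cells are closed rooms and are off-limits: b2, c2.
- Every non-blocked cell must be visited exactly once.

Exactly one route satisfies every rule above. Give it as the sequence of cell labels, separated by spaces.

b1 a1 a2 a3 b3 c3 d3 d2 d1 c1

Need to visit all 10 open cells exactly once, starting at b1 and ending at c1.
Cell b3 has only two open neighbours (a3 and c3), so the path must pass straight through it: one of those is the cell it's entered from and the other is where it exits.
Route from b1: left 1 to a1, down 2 to a3, right 3 to d3, up 2 to d1, left 1 to c1 — 9 moves in all.
Check: all 10 open cells covered.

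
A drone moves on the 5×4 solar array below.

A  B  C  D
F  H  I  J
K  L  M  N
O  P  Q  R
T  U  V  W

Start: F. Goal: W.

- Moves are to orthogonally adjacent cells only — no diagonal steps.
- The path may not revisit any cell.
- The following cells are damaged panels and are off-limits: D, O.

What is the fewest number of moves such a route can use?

The Manhattan distance from F to W is |2−5| + |1−4| = 6, so at least 6 moves are needed.
A route of 6 moves achieves this: F → K → L → P → U → V → W.
Since 6 matches the lower bound, it is optimal.

6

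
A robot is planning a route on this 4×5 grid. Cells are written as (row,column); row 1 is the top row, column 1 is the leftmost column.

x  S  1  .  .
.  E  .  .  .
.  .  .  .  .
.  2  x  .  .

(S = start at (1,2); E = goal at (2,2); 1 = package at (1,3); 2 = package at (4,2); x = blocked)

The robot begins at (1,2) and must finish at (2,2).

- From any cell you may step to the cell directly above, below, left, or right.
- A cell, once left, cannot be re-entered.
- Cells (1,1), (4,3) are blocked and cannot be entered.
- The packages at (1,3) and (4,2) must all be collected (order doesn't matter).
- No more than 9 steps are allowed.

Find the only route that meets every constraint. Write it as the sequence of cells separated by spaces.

Any route must reach (1,3) and (4,2) and still end at (2,2) within 9 moves, so the order of the required stops is forced.
Route from (1,2): right to (1,3), 2× down (reaching (3,3)), left to (3,2), down to (4,2), left to (4,1), 2× up (reaching (2,1)), right to (2,2) — 9 moves in all.
Check: all required cells visited; 9 ≤ 9 moves.

(1,2) (1,3) (2,3) (3,3) (3,2) (4,2) (4,1) (3,1) (2,1) (2,2)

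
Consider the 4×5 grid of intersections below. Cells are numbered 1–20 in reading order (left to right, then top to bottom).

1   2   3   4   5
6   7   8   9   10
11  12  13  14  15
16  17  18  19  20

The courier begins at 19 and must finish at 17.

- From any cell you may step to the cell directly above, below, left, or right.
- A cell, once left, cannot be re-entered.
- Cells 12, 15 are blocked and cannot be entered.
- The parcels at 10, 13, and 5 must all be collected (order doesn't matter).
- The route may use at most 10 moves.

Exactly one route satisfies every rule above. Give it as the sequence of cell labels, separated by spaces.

19 14 9 10 5 4 3 8 13 18 17

The 10-move cap with required stops at 10, 13, 5 leaves no slack for detours.
Route from 19: 2× up (reaching 9), right to 10, up to 5, 2× left (reaching 3), 3× down (reaching 18), left to 17 — 10 moves in all.
Check: all required cells visited; 10 ≤ 10 moves.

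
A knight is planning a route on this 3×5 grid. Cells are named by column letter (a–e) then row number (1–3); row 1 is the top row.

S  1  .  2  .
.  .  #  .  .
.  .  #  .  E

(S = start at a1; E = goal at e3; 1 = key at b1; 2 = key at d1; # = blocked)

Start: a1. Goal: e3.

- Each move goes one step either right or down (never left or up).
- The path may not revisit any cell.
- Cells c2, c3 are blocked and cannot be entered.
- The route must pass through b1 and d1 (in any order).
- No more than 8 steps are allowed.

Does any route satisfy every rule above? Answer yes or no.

One route that works: a1 → b1 → c1 → d1 → d2 → d3 → e3.

yes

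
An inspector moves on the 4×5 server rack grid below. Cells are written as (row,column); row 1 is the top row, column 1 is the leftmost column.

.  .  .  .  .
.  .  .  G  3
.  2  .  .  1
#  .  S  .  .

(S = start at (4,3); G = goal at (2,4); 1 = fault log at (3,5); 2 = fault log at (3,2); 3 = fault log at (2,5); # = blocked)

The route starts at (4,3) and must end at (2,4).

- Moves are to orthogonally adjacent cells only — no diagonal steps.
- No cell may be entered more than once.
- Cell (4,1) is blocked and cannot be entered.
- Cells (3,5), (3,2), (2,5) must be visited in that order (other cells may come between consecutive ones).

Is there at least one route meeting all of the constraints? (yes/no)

yes

One route that works: (4,3) → (4,4) → (4,5) → (3,5) → (3,4) → (3,3) → (3,2) → (2,2) → (1,2) → (1,3) → (1,4) → (1,5) → (2,5) → (2,4).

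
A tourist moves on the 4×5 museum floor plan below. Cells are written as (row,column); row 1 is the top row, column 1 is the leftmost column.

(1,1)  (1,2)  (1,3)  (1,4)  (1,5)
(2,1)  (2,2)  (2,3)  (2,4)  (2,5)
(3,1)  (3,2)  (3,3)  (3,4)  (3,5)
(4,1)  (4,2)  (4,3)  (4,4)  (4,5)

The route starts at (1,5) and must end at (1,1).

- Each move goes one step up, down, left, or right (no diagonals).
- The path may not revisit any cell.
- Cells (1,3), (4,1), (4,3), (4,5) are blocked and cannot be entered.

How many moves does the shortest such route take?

The Manhattan distance from (1,5) to (1,1) is |1−1| + |5−1| = 4, so at least 4 moves are needed.
That bound ignores the blocked cells. Measuring each leg by the fewest moves that actually steer around them ((1,5)→(1,1): 6) raises the lower bound to 6.
A route of 6 moves exists: (1,5) → (2,5) → (2,4) → (2,3) → (2,2) → (1,2) → (1,1).
Since 6 matches that lower bound, it is optimal.

6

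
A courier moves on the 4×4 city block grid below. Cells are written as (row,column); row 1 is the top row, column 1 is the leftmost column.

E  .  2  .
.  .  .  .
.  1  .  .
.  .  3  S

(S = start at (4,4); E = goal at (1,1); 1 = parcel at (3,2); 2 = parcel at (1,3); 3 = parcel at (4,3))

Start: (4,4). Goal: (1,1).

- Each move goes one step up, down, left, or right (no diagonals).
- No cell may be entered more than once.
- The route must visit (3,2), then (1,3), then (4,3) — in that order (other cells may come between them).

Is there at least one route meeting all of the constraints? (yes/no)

no

Ignoring the required order, 65 revisit-free routes from (4,4) to (1,1) pass through all of (3,2), (1,3), and (4,3); the waypoint orders that occur are (4,3) → (3,2) → (1,3) (45); (4,3) → (1,3) → (3,2) (10); (1,3) → (4,3) → (3,2) (7); (1,3) → (3,2) → (4,3) (3) — never (3,2) → (1,3) → (4,3).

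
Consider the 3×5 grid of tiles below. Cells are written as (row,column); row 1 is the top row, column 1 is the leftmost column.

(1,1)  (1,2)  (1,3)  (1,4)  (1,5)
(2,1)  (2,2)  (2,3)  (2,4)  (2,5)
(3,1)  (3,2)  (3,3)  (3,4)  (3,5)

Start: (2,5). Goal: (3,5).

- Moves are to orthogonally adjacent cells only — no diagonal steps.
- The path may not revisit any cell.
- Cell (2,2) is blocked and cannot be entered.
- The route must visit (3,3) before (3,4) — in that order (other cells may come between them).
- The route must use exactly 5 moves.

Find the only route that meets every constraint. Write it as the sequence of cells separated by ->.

The waypoints must appear in the order (3,3), (3,4), with no cell reused.
Route from (2,5): left 2 to (2,3), down 1 to (3,3), right 2 to (3,5) — 5 moves in all.
Check: order respected ((3,3) at step 3, (3,4) at step 4); 5 moves as required.

(2,5) -> (2,4) -> (2,3) -> (3,3) -> (3,4) -> (3,5)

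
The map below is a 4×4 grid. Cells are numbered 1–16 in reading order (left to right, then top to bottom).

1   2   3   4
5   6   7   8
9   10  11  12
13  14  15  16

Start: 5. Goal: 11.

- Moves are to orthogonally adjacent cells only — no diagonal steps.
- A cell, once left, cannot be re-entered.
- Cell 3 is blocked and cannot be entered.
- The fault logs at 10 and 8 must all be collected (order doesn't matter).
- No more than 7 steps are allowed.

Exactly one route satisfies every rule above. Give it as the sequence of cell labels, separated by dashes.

5 - 9 - 10 - 6 - 7 - 8 - 12 - 11

Any route must reach 10 and 8 and still end at 11 within 7 moves, so the order of the required stops is forced.
Route from 5: down 1 to 9, right 1 to 10, up 1 to 6, right 2 to 8, down 1 to 12, left 1 to 11 — 7 moves in all.
Check: all required cells visited; 7 ≤ 7 moves.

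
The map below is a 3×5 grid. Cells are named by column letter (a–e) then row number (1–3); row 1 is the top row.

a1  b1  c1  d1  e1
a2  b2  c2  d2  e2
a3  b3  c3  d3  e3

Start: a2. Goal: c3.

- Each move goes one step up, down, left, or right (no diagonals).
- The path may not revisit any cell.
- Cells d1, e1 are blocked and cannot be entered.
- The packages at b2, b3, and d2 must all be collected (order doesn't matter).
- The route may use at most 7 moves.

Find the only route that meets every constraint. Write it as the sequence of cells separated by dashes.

The 7-move cap with required stops at b2, b3, d2 leaves no slack for detours.
Route from a2: down to a3, right to b3, up to b2, 2× right (reaching d2), down to d3, left to c3 — 7 moves in all.
Check: all required cells visited; 7 ≤ 7 moves.

a2 - a3 - b3 - b2 - c2 - d2 - d3 - c3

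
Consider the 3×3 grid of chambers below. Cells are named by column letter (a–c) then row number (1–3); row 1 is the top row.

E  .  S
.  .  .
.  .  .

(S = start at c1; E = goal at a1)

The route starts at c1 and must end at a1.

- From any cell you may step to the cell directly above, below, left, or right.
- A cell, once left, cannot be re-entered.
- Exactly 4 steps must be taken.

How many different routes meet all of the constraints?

Need simple routes of exactly 4 moves from c1 to a1 (Manhattan distance 2, so 1 moves are spent on a detour and 1 undoing it).
Enumerating: c1 c2 b2 b1 a1 | c1 c2 b2 a2 a1 | c1 b1 b2 a2 a1.
That gives 3 routes.

3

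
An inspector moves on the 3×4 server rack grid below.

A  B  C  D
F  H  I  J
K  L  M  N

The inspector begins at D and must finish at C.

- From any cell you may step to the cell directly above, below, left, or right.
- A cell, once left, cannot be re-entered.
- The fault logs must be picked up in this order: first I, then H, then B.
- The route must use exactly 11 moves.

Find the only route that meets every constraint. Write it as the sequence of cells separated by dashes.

D - J - N - M - I - H - L - K - F - A - B - C

The waypoints must appear in the order I, H, B, with no cell reused.
Route from D: 2× down (reaching N), left to M, up to I, left to H, down to L, left to K, 2× up (reaching A), 2× right (reaching C) — 11 moves in all.
Check: order respected (I at step 4, H at step 5, B at step 10); 11 moves as required.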